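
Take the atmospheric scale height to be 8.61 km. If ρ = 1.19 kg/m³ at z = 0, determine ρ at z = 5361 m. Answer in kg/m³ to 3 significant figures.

ρ ≈ 0.638 kg/m³

In an isothermal atmosphere, density decays like pressure: ρ = ρ₀ exp(−z/H).
z/H = 5361.0/8610.0 = 0.62265; exp(−0.62265) = 0.53652.
ρ = 1.19 × 0.53652 = 0.63846 kg/m³.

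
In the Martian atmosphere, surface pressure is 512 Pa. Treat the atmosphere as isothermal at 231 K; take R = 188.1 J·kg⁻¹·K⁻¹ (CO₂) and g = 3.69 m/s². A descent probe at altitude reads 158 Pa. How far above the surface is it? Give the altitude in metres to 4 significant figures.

Scale height: H = RT/g = 188.1 × 231 / 3.69 = 11775 m.
Invert the barometric formula: z = H ln(P₀/P).
P₀/P = 512/158 = 3.2405; ln(3.2405) = 1.1757.
z = 11775 × 1.1757 = 13844 m.

z ≈ 13840 m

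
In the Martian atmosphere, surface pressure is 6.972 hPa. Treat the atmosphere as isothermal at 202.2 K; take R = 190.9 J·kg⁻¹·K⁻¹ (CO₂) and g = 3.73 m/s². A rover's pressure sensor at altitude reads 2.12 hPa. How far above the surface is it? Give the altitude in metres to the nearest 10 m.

z ≈ 12320 m

Scale height: H = RT/g = 190.9 × 202.2 / 3.73 = 10349 m.
Invert the barometric formula: z = H ln(P₀/P).
P₀/P = 6.972/2.12 = 3.2887; ln(3.2887) = 1.1905.
z = 10349 × 1.1905 = 12320 m.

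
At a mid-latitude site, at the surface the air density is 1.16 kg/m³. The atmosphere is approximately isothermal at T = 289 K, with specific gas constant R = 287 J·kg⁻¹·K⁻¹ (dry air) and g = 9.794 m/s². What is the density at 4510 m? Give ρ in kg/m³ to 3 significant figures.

Scale height: H = RT/g = 287 × 289 / 9.794 = 8468.8 m.
In an isothermal atmosphere, density decays like pressure: ρ = ρ₀ exp(−z/H).
z/H = 4510.0/8468.8 = 0.53254; exp(−0.53254) = 0.58711.
ρ = 1.16 × 0.58711 = 0.68105 kg/m³.

ρ ≈ 0.681 kg/m³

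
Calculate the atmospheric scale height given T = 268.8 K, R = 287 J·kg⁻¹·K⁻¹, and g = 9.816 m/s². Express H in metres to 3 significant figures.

The scale height of an isothermal atmosphere is H = RT/g.
H = 287 × 268.8 / 9.816 = 77146/9.816 = 7859.2 m.

H ≈ 7860 m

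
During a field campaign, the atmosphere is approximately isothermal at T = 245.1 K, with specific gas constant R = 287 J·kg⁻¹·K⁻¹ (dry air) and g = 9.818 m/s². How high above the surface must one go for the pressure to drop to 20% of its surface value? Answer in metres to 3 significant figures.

z ≈ 11500 m

Scale height: H = RT/g = 287 × 245.1 / 9.818 = 7164.8 m.
Set P/P₀ = exp(−z/H) = 0.2, so z = −H ln(0.2).
−ln(0.2) = 1.6094; z = 7164.8 × 1.6094 = 11531 m.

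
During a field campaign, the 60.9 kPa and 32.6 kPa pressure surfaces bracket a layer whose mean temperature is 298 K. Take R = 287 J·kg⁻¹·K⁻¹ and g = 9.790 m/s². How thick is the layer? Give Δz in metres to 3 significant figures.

Hypsometric equation: Δz = (R T̄/g) ln(P₁/P₂).
R T̄/g = 287 × 298 / 9.790 = 8736.1 m.
ln(60.9/32.6) = ln(1.8681) = 0.62492.
Δz = 8736.1 × 0.62492 = 5459.4 m.

Δz ≈ 5460 m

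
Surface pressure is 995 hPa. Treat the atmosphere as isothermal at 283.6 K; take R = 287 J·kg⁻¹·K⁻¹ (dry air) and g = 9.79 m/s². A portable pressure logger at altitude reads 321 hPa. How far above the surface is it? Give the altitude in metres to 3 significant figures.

z ≈ 9410 m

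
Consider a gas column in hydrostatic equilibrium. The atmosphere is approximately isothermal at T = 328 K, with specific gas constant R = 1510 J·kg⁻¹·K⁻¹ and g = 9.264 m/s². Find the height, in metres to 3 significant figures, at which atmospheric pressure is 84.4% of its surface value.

Scale height: H = RT/g = 1510 × 328 / 9.264 = 53463 m.
Set P/P₀ = exp(−z/H) = 0.844, so z = −H ln(0.844).
−ln(0.844) = 0.16960; z = 53463 × 0.16960 = 9067.3 m.

z ≈ 9070 m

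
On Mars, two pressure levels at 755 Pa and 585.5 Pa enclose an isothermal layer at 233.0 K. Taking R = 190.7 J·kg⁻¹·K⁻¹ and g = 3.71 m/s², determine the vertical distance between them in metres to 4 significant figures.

Δz ≈ 3045 m

Hypsometric equation: Δz = (R T̄/g) ln(P₁/P₂).
R T̄/g = 190.7 × 233.0 / 3.71 = 11977 m.
ln(755/585.5) = ln(1.2895) = 0.25425.
Δz = 11977 × 0.25425 = 3045.2 m.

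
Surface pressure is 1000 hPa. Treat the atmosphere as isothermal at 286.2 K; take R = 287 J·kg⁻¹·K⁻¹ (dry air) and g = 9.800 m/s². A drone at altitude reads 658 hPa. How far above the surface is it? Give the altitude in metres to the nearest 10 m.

Scale height: H = RT/g = 287 × 286.2 / 9.800 = 8381.6 m.
Invert the barometric formula: z = H ln(P₀/P).
P₀/P = 1000/658 = 1.5198; ln(1.5198) = 0.41858.
z = 8381.6 × 0.41858 = 3508.4 m.

z ≈ 3510 m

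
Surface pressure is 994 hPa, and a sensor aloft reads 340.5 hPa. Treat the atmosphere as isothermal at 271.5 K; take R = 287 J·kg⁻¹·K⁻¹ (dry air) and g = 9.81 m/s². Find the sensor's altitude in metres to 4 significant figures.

Scale height: H = RT/g = 287 × 271.5 / 9.81 = 7943.0 m.
Invert the barometric formula: z = H ln(P₀/P).
P₀/P = 994/340.5 = 2.9192; ln(2.9192) = 1.0713.
z = 7943.0 × 1.0713 = 8509.3 m.

z ≈ 8509 m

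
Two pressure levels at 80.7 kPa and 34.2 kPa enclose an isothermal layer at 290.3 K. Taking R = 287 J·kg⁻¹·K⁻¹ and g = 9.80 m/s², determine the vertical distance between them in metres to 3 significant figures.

Δz ≈ 7300 m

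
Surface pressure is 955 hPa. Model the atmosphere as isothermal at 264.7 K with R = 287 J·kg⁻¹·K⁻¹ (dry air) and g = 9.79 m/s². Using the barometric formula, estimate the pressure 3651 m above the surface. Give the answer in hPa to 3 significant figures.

P ≈ 597 hPa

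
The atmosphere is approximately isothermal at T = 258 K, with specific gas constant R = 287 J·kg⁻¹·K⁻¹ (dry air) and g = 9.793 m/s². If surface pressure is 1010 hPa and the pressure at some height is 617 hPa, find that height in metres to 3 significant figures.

z ≈ 3730 m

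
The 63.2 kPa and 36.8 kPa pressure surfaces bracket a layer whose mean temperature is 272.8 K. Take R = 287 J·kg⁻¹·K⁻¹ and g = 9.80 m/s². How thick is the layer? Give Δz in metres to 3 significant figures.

Δz ≈ 4320 m

Hypsometric equation: Δz = (R T̄/g) ln(P₁/P₂).
R T̄/g = 287 × 272.8 / 9.80 = 7989.1 m.
ln(63.2/36.8) = ln(1.7174) = 0.54081.
Δz = 7989.1 × 0.54081 = 4320.6 m.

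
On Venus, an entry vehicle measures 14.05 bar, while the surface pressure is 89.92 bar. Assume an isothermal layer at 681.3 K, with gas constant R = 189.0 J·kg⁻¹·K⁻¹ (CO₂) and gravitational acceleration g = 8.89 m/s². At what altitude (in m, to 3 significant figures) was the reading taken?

z ≈ 26900 m

Scale height: H = RT/g = 189.0 × 681.3 / 8.89 = 14484 m.
Invert the barometric formula: z = H ln(P₀/P).
P₀/P = 89.92/14.05 = 6.4000; ln(6.4000) = 1.8563.
z = 14484 × 1.8563 = 26887 m.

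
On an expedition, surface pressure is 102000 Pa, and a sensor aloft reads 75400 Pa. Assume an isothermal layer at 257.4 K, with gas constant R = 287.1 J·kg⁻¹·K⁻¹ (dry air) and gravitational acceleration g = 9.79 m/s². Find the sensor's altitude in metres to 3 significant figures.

Scale height: H = RT/g = 287.1 × 257.4 / 9.79 = 7548.5 m.
Invert the barometric formula: z = H ln(P₀/P).
P₀/P = 102000/75400 = 1.3528; ln(1.3528) = 0.30218.
z = 7548.5 × 0.30218 = 2281.0 m.

z ≈ 2280 m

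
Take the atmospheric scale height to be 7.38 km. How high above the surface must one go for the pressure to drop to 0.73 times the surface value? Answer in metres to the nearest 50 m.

z ≈ 2300 m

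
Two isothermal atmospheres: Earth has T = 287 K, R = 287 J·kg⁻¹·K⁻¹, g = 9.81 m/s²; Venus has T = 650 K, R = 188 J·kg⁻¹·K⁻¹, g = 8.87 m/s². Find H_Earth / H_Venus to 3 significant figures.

H = RT/g for each body.
H_Earth = 287 × 287 / 9.81 = 8396.4 m.
H_Venus = 188 × 650 / 8.87 = 13777 m.
H_Earth/H_Venus = 8396.4/13777 = 0.60945.

H_Earth/H_Venus ≈ 0.609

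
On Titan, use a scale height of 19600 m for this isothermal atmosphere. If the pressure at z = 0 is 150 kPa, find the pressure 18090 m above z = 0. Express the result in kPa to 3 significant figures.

Barometric formula: P = P₀ exp(−z/H).
z/H = 18090/19600 = 0.92296; exp(−0.92296) = 0.39734.
P = 150 × 0.39734 = 59.601 kPa.

P ≈ 59.6 kPa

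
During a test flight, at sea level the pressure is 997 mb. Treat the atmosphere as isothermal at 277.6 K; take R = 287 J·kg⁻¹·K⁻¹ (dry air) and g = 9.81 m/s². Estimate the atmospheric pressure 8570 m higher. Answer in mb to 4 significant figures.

P ≈ 347.1 mb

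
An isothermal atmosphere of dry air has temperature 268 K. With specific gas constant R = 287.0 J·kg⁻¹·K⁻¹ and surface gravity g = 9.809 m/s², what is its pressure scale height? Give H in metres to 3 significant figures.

H ≈ 7840 m

The scale height of an isothermal atmosphere is H = RT/g.
H = 287.0 × 268 / 9.809 = 76916/9.809 = 7841.4 m.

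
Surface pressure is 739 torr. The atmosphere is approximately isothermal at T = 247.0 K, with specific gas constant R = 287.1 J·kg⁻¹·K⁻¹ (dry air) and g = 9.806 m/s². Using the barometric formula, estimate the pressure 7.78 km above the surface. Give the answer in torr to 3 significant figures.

P ≈ 252 torr

Scale height: H = RT/g = 287.1 × 247.0 / 9.806 = 7231.7 m.
Barometric formula: P = P₀ exp(−z/H).
z/H = 7780.0/7231.7 = 1.0758; exp(−1.0758) = 0.34102.
P = 739 × 0.34102 = 252.01 torr.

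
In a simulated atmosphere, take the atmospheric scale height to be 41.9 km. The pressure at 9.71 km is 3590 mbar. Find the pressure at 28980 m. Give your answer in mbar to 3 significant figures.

Between two levels, P₂ = P₁ exp(−Δz/H) with Δz = z₂ − z₁.
Δz = 28980 − 9710.0 = 19270 m; Δz/H = 19270/41900 = 0.45990.
P₂ = 3590 × exp(−0.45990) = 3590 × 0.63135 = 2266.5 mbar.

P ≈ 2270 mbar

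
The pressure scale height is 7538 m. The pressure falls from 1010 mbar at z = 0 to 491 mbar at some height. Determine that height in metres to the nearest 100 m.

Invert the barometric formula: z = H ln(P₀/P).
P₀/P = 1010/491 = 2.0570; ln(2.0570) = 0.72125.
z = 7538.0 × 0.72125 = 5436.8 m.

z ≈ 5400 m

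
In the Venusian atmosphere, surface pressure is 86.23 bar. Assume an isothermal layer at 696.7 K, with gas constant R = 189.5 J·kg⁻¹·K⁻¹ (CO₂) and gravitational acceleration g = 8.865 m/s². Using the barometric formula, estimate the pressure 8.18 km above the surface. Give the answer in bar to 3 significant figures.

Scale height: H = RT/g = 189.5 × 696.7 / 8.865 = 14893 m.
Barometric formula: P = P₀ exp(−z/H).
z/H = 8180.0/14893 = 0.54925; exp(−0.54925) = 0.57738.
P = 86.23 × 0.57738 = 49.787 bar.

P ≈ 49.8 bar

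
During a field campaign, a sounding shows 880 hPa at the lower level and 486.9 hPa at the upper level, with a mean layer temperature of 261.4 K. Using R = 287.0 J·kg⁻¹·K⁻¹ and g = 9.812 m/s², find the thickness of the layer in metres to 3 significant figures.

Hypsometric equation: Δz = (R T̄/g) ln(P₁/P₂).
R T̄/g = 287.0 × 261.4 / 9.812 = 7645.9 m.
ln(880/486.9) = ln(1.8074) = 0.59189.
Δz = 7645.9 × 0.59189 = 4525.5 m.

Δz ≈ 4530 m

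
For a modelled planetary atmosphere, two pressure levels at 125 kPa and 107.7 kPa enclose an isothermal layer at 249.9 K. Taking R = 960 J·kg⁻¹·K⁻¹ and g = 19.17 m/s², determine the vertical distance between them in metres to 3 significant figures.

Hypsometric equation: Δz = (R T̄/g) ln(P₁/P₂).
R T̄/g = 960 × 249.9 / 19.17 = 12515 m.
ln(125/107.7) = ln(1.1606) = 0.14894.
Δz = 12515 × 0.14894 = 1864.0 m.

Δz ≈ 1860 m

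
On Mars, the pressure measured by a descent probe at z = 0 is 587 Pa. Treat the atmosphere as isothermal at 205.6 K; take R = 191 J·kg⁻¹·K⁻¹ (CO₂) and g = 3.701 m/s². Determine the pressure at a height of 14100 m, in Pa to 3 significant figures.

Scale height: H = RT/g = 191 × 205.6 / 3.701 = 10611 m.
Barometric formula: P = P₀ exp(−z/H).
z/H = 14100/10611 = 1.3288; exp(−1.3288) = 0.26479.
P = 587 × 0.26479 = 155.43 Pa.

P ≈ 155 Pa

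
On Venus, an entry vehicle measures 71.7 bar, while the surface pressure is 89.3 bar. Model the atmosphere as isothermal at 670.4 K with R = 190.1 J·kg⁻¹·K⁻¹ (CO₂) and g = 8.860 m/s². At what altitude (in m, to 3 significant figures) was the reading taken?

z ≈ 3160 m

Scale height: H = RT/g = 190.1 × 670.4 / 8.860 = 14384 m.
Invert the barometric formula: z = H ln(P₀/P).
P₀/P = 89.3/71.7 = 1.2455; ln(1.2455) = 0.21954.
z = 14384 × 0.21954 = 3157.9 m.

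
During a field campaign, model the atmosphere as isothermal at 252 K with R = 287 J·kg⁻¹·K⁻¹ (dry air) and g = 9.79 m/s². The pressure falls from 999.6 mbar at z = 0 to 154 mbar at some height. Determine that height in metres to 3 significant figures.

z ≈ 13800 m

Scale height: H = RT/g = 287 × 252 / 9.79 = 7387.5 m.
Invert the barometric formula: z = H ln(P₀/P).
P₀/P = 999.6/154 = 6.4909; ln(6.4909) = 1.8704.
z = 7387.5 × 1.8704 = 13818 m.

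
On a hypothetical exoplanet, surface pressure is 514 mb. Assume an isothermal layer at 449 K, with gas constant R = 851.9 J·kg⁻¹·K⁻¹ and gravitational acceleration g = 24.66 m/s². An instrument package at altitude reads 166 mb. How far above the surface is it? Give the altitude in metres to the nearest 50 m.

Scale height: H = RT/g = 851.9 × 449 / 24.66 = 15511 m.
Invert the barometric formula: z = H ln(P₀/P).
P₀/P = 514/166 = 3.0964; ln(3.0964) = 1.1302.
z = 15511 × 1.1302 = 17531 m.

z ≈ 17550 m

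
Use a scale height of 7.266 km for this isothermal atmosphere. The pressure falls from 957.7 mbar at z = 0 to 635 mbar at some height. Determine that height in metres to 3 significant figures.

Invert the barometric formula: z = H ln(P₀/P).
P₀/P = 957.7/635 = 1.5082; ln(1.5082) = 0.41092.
z = 7266.0 × 0.41092 = 2985.7 m.

z ≈ 2990 m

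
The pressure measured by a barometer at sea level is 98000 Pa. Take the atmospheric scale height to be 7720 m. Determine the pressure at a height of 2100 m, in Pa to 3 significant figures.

P ≈ 74700 Pa

Barometric formula: P = P₀ exp(−z/H).
z/H = 2100.0/7720.0 = 0.27202; exp(−0.27202) = 0.76184.
P = 98000 × 0.76184 = 74660 Pa.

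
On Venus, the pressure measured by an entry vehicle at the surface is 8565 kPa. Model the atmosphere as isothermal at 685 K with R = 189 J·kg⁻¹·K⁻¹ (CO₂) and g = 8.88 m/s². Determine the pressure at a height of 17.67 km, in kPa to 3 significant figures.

Scale height: H = RT/g = 189 × 685 / 8.88 = 14579 m.
Barometric formula: P = P₀ exp(−z/H).
z/H = 17670/14579 = 1.2120; exp(−1.2120) = 0.29760.
P = 8565 × 0.29760 = 2548.9 kPa.

P ≈ 2550 kPa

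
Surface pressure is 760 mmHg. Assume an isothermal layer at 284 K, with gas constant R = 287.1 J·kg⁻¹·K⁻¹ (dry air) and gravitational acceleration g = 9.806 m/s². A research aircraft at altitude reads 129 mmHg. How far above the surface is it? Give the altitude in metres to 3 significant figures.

Scale height: H = RT/g = 287.1 × 284 / 9.806 = 8315.0 m.
Invert the barometric formula: z = H ln(P₀/P).
P₀/P = 760/129 = 5.8915; ln(5.8915) = 1.7735.
z = 8315.0 × 1.7735 = 14747 m.

z ≈ 14700 m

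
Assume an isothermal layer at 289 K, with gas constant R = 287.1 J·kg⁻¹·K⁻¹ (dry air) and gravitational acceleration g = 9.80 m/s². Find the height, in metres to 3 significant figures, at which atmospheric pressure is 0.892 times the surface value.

z ≈ 968 m

Scale height: H = RT/g = 287.1 × 289 / 9.80 = 8466.5 m.
Set P/P₀ = exp(−z/H) = 0.892, so z = −H ln(0.892).
−ln(0.892) = 0.11429; z = 8466.5 × 0.11429 = 967.64 m.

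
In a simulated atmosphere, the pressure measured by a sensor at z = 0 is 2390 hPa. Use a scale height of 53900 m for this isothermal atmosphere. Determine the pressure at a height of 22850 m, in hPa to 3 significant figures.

Barometric formula: P = P₀ exp(−z/H).
z/H = 22850/53900 = 0.42393; exp(−0.42393) = 0.65447.
P = 2390 × 0.65447 = 1564.2 hPa.

P ≈ 1560 hPa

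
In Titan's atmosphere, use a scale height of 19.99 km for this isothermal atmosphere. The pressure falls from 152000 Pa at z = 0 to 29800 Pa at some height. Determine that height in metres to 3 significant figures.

Invert the barometric formula: z = H ln(P₀/P).
P₀/P = 152000/29800 = 5.1007; ln(5.1007) = 1.6294.
z = 19990 × 1.6294 = 32572 m.

z ≈ 32600 m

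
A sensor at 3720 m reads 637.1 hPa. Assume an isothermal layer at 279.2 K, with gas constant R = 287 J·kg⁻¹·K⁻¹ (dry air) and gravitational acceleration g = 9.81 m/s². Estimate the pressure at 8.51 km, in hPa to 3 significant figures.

Scale height: H = RT/g = 287 × 279.2 / 9.81 = 8168.2 m.
Between two levels, P₂ = P₁ exp(−Δz/H) with Δz = z₂ − z₁.
Δz = 8510.0 − 3720.0 = 4790.0 m; Δz/H = 4790.0/8168.2 = 0.58642.
P₂ = 637.1 × exp(−0.58642) = 637.1 × 0.55632 = 354.43 hPa.

P ≈ 354 hPa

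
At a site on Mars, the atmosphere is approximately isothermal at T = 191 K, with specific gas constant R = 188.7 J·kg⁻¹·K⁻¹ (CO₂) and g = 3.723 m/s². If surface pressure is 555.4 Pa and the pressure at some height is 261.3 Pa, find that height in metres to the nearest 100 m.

z ≈ 7300 m

Scale height: H = RT/g = 188.7 × 191 / 3.723 = 9680.8 m.
Invert the barometric formula: z = H ln(P₀/P).
P₀/P = 555.4/261.3 = 2.1255; ln(2.1255) = 0.75401.
z = 9680.8 × 0.75401 = 7299.4 m.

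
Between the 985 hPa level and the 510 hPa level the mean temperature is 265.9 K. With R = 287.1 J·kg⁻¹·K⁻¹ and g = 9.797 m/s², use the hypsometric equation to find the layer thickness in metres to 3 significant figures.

Δz ≈ 5130 m

Hypsometric equation: Δz = (R T̄/g) ln(P₁/P₂).
R T̄/g = 287.1 × 265.9 / 9.797 = 7792.2 m.
ln(985/510) = ln(1.9314) = 0.65825.
Δz = 7792.2 × 0.65825 = 5129.2 m.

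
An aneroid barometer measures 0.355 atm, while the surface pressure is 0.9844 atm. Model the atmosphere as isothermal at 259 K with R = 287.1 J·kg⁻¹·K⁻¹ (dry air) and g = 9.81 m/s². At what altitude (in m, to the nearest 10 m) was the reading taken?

z ≈ 7730 m

Scale height: H = RT/g = 287.1 × 259 / 9.81 = 7579.9 m.
Invert the barometric formula: z = H ln(P₀/P).
P₀/P = 0.9844/0.355 = 2.7730; ln(2.7730) = 1.0199.
z = 7579.9 × 1.0199 = 7730.7 m.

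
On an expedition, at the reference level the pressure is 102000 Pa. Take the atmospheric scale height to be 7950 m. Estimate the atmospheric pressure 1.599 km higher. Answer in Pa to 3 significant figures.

P ≈ 83400 Pa

Barometric formula: P = P₀ exp(−z/H).
z/H = 1599.0/7950.0 = 0.20113; exp(−0.20113) = 0.81781.
P = 102000 × 0.81781 = 83417 Pa.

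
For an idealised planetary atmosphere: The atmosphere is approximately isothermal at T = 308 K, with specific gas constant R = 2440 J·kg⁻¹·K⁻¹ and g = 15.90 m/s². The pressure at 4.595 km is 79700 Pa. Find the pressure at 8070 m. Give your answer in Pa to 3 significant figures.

P ≈ 74100 Pa

Scale height: H = RT/g = 2440 × 308 / 15.90 = 47265 m.
Between two levels, P₂ = P₁ exp(−Δz/H) with Δz = z₂ − z₁.
Δz = 8070.0 − 4595.0 = 3475.0 m; Δz/H = 3475.0/47265 = 0.073522.
P₂ = 79700 × exp(−0.073522) = 79700 × 0.92912 = 74051 Pa.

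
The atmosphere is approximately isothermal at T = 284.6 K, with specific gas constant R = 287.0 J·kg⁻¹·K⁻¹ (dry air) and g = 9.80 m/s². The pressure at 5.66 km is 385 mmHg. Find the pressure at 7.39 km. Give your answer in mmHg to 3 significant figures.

Scale height: H = RT/g = 287.0 × 284.6 / 9.80 = 8334.7 m.
Between two levels, P₂ = P₁ exp(−Δz/H) with Δz = z₂ − z₁.
Δz = 7390.0 − 5660.0 = 1730.0 m; Δz/H = 1730.0/8334.7 = 0.20757.
P₂ = 385 × exp(−0.20757) = 385 × 0.81256 = 312.84 mmHg.

P ≈ 313 mmHg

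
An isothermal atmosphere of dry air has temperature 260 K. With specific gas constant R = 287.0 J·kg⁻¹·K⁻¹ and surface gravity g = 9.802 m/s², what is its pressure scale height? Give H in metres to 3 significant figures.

The scale height of an isothermal atmosphere is H = RT/g.
H = 287.0 × 260 / 9.802 = 74620/9.802 = 7612.7 m.

H ≈ 7610 m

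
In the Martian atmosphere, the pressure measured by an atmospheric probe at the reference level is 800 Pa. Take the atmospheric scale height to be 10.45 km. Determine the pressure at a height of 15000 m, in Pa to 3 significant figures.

P ≈ 190 Pa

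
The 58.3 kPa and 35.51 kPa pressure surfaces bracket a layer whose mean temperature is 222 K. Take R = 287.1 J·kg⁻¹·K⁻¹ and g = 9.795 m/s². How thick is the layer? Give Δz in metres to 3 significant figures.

Hypsometric equation: Δz = (R T̄/g) ln(P₁/P₂).
R T̄/g = 287.1 × 222 / 9.795 = 6507.0 m.
ln(58.3/35.51) = ln(1.6418) = 0.49579.
Δz = 6507.0 × 0.49579 = 3226.1 m.

Δz ≈ 3230 m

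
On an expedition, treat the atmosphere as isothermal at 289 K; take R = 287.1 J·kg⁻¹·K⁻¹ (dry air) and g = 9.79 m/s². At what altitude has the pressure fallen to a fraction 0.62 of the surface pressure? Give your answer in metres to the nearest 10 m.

z ≈ 4050 m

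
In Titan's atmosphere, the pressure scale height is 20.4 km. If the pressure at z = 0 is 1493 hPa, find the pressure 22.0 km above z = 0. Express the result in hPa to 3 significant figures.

P ≈ 508 hPa

Barometric formula: P = P₀ exp(−z/H).
z/H = 22000/20400 = 1.0784; exp(−1.0784) = 0.34014.
P = 1493 × 0.34014 = 507.83 hPa.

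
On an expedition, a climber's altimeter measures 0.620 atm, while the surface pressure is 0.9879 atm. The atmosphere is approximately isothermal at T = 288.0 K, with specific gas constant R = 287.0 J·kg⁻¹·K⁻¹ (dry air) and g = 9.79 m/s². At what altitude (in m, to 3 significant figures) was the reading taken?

Scale height: H = RT/g = 287.0 × 288.0 / 9.79 = 8442.9 m.
Invert the barometric formula: z = H ln(P₀/P).
P₀/P = 0.9879/0.620 = 1.5934; ln(1.5934) = 0.46587.
z = 8442.9 × 0.46587 = 3933.3 m.

z ≈ 3930 m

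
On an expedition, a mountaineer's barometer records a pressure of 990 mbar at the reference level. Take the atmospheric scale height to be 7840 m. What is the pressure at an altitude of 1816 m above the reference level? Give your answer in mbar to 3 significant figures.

P ≈ 785 mbar

Barometric formula: P = P₀ exp(−z/H).
z/H = 1816.0/7840.0 = 0.23163; exp(−0.23163) = 0.79324.
P = 990 × 0.79324 = 785.31 mbar.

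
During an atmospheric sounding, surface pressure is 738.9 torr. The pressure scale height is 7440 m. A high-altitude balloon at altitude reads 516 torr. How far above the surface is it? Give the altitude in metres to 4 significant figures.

z ≈ 2671 m

Invert the barometric formula: z = H ln(P₀/P).
P₀/P = 738.9/516 = 1.4320; ln(1.4320) = 0.35907.
z = 7440.0 × 0.35907 = 2671.5 m.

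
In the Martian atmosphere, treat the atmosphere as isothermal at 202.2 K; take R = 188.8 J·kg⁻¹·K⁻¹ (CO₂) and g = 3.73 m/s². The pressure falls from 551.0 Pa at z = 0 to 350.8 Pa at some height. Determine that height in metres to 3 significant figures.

z ≈ 4620 m

Scale height: H = RT/g = 188.8 × 202.2 / 3.73 = 10235 m.
Invert the barometric formula: z = H ln(P₀/P).
P₀/P = 551.0/350.8 = 1.5707; ln(1.5707) = 0.45152.
z = 10235 × 0.45152 = 4621.3 m.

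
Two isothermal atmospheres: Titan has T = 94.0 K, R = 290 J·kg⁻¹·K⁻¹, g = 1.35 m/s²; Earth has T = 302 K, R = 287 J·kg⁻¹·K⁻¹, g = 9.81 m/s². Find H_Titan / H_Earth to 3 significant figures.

H_Titan/H_Earth ≈ 2.29

H = RT/g for each body.
H_Titan = 290 × 94.0 / 1.35 = 20193 m.
H_Earth = 287 × 302 / 9.81 = 8835.3 m.
H_Titan/H_Earth = 20193/8835.3 = 2.2855.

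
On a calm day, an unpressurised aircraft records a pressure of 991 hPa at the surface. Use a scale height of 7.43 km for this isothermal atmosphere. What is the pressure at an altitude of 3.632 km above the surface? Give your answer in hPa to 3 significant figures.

P ≈ 608 hPa

Barometric formula: P = P₀ exp(−z/H).
z/H = 3632.0/7430.0 = 0.48883; exp(−0.48883) = 0.61334.
P = 991 × 0.61334 = 607.82 hPa.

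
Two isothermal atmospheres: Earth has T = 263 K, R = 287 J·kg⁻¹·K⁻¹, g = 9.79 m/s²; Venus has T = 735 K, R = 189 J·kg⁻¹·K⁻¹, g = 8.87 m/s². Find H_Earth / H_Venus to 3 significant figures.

H_Earth/H_Venus ≈ 0.492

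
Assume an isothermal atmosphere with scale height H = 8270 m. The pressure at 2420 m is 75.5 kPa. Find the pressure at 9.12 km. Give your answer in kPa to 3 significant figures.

P ≈ 33.6 kPa

Between two levels, P₂ = P₁ exp(−Δz/H) with Δz = z₂ − z₁.
Δz = 9120.0 − 2420.0 = 6700.0 m; Δz/H = 6700.0/8270.0 = 0.81016.
P₂ = 75.5 × exp(−0.81016) = 75.5 × 0.44479 = 33.582 kPa.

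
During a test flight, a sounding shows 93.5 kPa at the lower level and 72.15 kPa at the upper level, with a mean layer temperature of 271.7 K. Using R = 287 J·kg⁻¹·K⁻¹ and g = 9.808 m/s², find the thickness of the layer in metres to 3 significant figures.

Δz ≈ 2060 m

Hypsometric equation: Δz = (R T̄/g) ln(P₁/P₂).
R T̄/g = 287 × 271.7 / 9.808 = 7950.4 m.
ln(93.5/72.15) = ln(1.2959) = 0.25921.
Δz = 7950.4 × 0.25921 = 2060.8 m.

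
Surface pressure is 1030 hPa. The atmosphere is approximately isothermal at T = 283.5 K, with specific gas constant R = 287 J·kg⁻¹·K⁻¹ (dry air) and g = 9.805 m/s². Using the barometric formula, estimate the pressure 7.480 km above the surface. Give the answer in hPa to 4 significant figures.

Scale height: H = RT/g = 287 × 283.5 / 9.805 = 8298.3 m.
Barometric formula: P = P₀ exp(−z/H).
z/H = 7480.0/8298.3 = 0.90139; exp(−0.90139) = 0.40600.
P = 1030 × 0.40600 = 418.18 hPa.

P ≈ 418.2 hPa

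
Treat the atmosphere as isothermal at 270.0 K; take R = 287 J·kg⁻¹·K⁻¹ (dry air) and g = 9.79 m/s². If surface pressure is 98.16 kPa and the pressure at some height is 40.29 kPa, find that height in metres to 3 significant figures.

Scale height: H = RT/g = 287 × 270.0 / 9.79 = 7915.2 m.
Invert the barometric formula: z = H ln(P₀/P).
P₀/P = 98.16/40.29 = 2.4363; ln(2.4363) = 0.89048.
z = 7915.2 × 0.89048 = 7048.3 m.

z ≈ 7050 m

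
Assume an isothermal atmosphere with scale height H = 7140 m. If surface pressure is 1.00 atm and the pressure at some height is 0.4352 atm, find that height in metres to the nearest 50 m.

z ≈ 5950 m

Invert the barometric formula: z = H ln(P₀/P).
P₀/P = 1.00/0.4352 = 2.2978; ln(2.2978) = 0.83195.
z = 7140.0 × 0.83195 = 5940.1 m.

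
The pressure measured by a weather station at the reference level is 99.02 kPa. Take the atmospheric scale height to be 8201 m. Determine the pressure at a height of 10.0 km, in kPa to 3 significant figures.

P ≈ 29.3 kPa

Barometric formula: P = P₀ exp(−z/H).
z/H = 10000/8201.0 = 1.2194; exp(−1.2194) = 0.29541.
P = 99.02 × 0.29541 = 29.251 kPa.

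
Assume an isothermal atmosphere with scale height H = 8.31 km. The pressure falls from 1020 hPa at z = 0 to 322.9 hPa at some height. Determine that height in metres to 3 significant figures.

z ≈ 9560 m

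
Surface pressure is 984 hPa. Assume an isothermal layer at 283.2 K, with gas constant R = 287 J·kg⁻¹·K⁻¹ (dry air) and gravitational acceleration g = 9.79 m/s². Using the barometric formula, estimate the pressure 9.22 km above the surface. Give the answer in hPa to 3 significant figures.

Scale height: H = RT/g = 287 × 283.2 / 9.79 = 8302.2 m.
Barometric formula: P = P₀ exp(−z/H).
z/H = 9220.0/8302.2 = 1.1105; exp(−1.1105) = 0.32939.
P = 984 × 0.32939 = 324.12 hPa.

P ≈ 324 hPa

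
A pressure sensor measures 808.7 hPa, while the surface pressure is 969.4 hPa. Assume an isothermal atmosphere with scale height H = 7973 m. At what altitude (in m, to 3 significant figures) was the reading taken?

z ≈ 1450 m

Invert the barometric formula: z = H ln(P₀/P).
P₀/P = 969.4/808.7 = 1.1987; ln(1.1987) = 0.18124.
z = 7973.0 × 0.18124 = 1445.0 m.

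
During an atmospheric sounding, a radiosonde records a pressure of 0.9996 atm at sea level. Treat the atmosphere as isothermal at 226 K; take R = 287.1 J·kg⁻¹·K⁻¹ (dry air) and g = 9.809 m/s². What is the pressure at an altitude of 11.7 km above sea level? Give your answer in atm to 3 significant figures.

P ≈ 0.170 atm

Scale height: H = RT/g = 287.1 × 226 / 9.809 = 6614.8 m.
Barometric formula: P = P₀ exp(−z/H).
z/H = 11700/6614.8 = 1.7688; exp(−1.7688) = 0.17054.
P = 0.9996 × 0.17054 = 0.17047 atm.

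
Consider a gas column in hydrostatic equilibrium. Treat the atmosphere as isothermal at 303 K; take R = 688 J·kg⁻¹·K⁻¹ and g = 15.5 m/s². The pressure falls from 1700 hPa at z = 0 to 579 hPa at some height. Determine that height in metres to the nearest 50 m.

Scale height: H = RT/g = 688 × 303 / 15.5 = 13449 m.
Invert the barometric formula: z = H ln(P₀/P).
P₀/P = 1700/579 = 2.9361; ln(2.9361) = 1.0771.
z = 13449 × 1.0771 = 14486 m.

z ≈ 14500 m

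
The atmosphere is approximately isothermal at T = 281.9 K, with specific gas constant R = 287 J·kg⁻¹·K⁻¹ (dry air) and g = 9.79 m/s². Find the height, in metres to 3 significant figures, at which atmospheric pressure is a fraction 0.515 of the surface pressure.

Scale height: H = RT/g = 287 × 281.9 / 9.79 = 8264.1 m.
Set P/P₀ = exp(−z/H) = 0.515, so z = −H ln(0.515).
−ln(0.515) = 0.66359; z = 8264.1 × 0.66359 = 5484.0 m.

z ≈ 5480 m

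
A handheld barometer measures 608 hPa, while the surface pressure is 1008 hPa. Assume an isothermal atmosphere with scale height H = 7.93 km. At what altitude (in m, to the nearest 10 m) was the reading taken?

z ≈ 4010 m

Invert the barometric formula: z = H ln(P₀/P).
P₀/P = 1008/608 = 1.6579; ln(1.6579) = 0.50555.
z = 7930.0 × 0.50555 = 4009.0 m.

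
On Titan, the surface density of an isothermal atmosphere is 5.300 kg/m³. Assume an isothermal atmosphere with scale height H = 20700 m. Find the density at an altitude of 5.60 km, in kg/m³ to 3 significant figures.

ρ ≈ 4.04 kg/m³

In an isothermal atmosphere, density decays like pressure: ρ = ρ₀ exp(−z/H).
z/H = 5600.0/20700 = 0.27053; exp(−0.27053) = 0.76298.
ρ = 5.300 × 0.76298 = 4.0438 kg/m³.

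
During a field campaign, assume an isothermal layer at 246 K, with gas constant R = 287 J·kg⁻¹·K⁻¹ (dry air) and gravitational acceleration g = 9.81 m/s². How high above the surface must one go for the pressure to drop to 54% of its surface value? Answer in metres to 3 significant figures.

z ≈ 4430 m

Scale height: H = RT/g = 287 × 246 / 9.81 = 7196.9 m.
Set P/P₀ = exp(−z/H) = 0.54, so z = −H ln(0.54).
−ln(0.54) = 0.61619; z = 7196.9 × 0.61619 = 4434.7 m.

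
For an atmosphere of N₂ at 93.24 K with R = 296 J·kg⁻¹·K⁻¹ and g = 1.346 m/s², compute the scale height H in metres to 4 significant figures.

The scale height of an isothermal atmosphere is H = RT/g.
H = 296 × 93.24 / 1.346 = 27599/1.346 = 20504 m.

H ≈ 20500 m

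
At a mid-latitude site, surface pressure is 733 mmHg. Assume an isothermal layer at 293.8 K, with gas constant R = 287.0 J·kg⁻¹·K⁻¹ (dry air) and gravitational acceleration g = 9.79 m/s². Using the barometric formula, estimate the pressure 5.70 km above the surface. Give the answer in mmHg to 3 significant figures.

Scale height: H = RT/g = 287.0 × 293.8 / 9.79 = 8612.9 m.
Barometric formula: P = P₀ exp(−z/H).
z/H = 5700.0/8612.9 = 0.66180; exp(−0.66180) = 0.51592.
P = 733 × 0.51592 = 378.17 mmHg.

P ≈ 378 mmHg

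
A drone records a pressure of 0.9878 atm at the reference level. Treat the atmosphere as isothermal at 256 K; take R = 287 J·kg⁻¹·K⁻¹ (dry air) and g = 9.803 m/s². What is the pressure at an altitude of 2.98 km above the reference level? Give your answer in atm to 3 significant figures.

P ≈ 0.664 atm

Scale height: H = RT/g = 287 × 256 / 9.803 = 7494.8 m.
Barometric formula: P = P₀ exp(−z/H).
z/H = 2980.0/7494.8 = 0.39761; exp(−0.39761) = 0.67192.
P = 0.9878 × 0.67192 = 0.66372 atm.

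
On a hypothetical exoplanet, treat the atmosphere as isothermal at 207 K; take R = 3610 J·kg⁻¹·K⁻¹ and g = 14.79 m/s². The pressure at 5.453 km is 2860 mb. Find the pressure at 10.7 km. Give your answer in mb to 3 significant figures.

P ≈ 2580 mb

Scale height: H = RT/g = 3610 × 207 / 14.79 = 50525 m.
Between two levels, P₂ = P₁ exp(−Δz/H) with Δz = z₂ − z₁.
Δz = 10700 − 5453.0 = 5247.0 m; Δz/H = 5247.0/50525 = 0.10385.
P₂ = 2860 × exp(−0.10385) = 2860 × 0.90136 = 2577.9 mb.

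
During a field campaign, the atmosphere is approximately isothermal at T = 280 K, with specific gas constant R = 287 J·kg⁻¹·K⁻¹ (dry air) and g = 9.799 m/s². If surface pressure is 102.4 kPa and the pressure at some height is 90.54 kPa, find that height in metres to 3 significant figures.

Scale height: H = RT/g = 287 × 280 / 9.799 = 8200.8 m.
Invert the barometric formula: z = H ln(P₀/P).
P₀/P = 102.4/90.54 = 1.1310; ln(1.1310) = 0.12310.
z = 8200.8 × 0.12310 = 1009.5 m.

z ≈ 1010 m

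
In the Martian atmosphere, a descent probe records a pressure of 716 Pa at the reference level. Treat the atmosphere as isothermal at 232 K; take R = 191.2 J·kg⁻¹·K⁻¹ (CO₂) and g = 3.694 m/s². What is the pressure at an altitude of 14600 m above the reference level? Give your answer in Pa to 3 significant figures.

Scale height: H = RT/g = 191.2 × 232 / 3.694 = 12008 m.
Barometric formula: P = P₀ exp(−z/H).
z/H = 14600/12008 = 1.2159; exp(−1.2159) = 0.29644.
P = 716 × 0.29644 = 212.25 Pa.

P ≈ 212 Pa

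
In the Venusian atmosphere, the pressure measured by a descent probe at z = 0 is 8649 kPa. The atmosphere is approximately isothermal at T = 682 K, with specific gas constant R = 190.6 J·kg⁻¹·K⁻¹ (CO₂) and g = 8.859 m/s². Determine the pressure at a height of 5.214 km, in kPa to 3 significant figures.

P ≈ 6060 kPa

Scale height: H = RT/g = 190.6 × 682 / 8.859 = 14673 m.
Barometric formula: P = P₀ exp(−z/H).
z/H = 5214.0/14673 = 0.35535; exp(−0.35535) = 0.70093.
P = 8649 × 0.70093 = 6062.3 kPa.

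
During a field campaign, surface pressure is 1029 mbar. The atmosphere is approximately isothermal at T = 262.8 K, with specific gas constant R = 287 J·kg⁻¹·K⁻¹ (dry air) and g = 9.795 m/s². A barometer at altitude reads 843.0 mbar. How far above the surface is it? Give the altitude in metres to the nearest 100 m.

z ≈ 1500 m

Scale height: H = RT/g = 287 × 262.8 / 9.795 = 7700.2 m.
Invert the barometric formula: z = H ln(P₀/P).
P₀/P = 1029/843.0 = 1.2206; ln(1.2206) = 0.19934.
z = 7700.2 × 0.19934 = 1535.0 m.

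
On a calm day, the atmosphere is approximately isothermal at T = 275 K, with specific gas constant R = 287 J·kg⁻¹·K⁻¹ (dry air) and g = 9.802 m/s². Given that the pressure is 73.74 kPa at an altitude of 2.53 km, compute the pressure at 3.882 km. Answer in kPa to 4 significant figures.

Scale height: H = RT/g = 287 × 275 / 9.802 = 8051.9 m.
Between two levels, P₂ = P₁ exp(−Δz/H) with Δz = z₂ − z₁.
Δz = 3882.0 − 2530.0 = 1352.0 m; Δz/H = 1352.0/8051.9 = 0.16791.
P₂ = 73.74 × exp(−0.16791) = 73.74 × 0.84543 = 62.342 kPa.

P ≈ 62.34 kPa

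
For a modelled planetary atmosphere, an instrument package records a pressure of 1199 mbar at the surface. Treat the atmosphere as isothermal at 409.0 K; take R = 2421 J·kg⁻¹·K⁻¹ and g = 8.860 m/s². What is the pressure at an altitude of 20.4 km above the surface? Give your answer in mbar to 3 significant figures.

P ≈ 999 mbar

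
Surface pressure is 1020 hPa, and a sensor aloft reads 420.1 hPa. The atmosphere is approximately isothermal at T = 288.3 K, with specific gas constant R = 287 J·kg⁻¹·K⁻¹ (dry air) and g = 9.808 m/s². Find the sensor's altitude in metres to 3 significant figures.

Scale height: H = RT/g = 287 × 288.3 / 9.808 = 8436.2 m.
Invert the barometric formula: z = H ln(P₀/P).
P₀/P = 1020/420.1 = 2.4280; ln(2.4280) = 0.88707.
z = 8436.2 × 0.88707 = 7483.5 m.

z ≈ 7480 m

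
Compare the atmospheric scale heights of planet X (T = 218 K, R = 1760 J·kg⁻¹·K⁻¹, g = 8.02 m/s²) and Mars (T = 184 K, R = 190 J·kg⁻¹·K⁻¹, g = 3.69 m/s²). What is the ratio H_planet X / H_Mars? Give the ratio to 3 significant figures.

H_planet X/H_Mars ≈ 5.05

H = RT/g for each body.
H_planet X = 1760 × 218 / 8.02 = 47840 m.
H_Mars = 190 × 184 / 3.69 = 9474.3 m.
H_planet X/H_Mars = 47840/9474.3 = 5.0494.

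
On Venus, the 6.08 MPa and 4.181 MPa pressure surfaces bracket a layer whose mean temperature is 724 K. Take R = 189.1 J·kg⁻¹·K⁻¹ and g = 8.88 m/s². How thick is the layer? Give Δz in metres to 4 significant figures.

Δz ≈ 5773 m

Hypsometric equation: Δz = (R T̄/g) ln(P₁/P₂).
R T̄/g = 189.1 × 724 / 8.88 = 15418 m.
ln(6.08/4.181) = ln(1.4542) = 0.37446.
Δz = 15418 × 0.37446 = 5773.4 m.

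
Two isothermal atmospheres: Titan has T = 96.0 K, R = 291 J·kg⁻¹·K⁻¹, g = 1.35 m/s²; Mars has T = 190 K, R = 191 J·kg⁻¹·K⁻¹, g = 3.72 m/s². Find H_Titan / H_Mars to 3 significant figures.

H_Titan/H_Mars ≈ 2.12

H = RT/g for each body.
H_Titan = 291 × 96.0 / 1.35 = 20693 m.
H_Mars = 191 × 190 / 3.72 = 9755.4 m.
H_Titan/H_Mars = 20693/9755.4 = 2.1212.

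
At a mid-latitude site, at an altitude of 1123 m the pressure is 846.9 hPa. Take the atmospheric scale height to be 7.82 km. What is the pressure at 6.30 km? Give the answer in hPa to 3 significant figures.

Between two levels, P₂ = P₁ exp(−Δz/H) with Δz = z₂ − z₁.
Δz = 6300.0 − 1123.0 = 5177.0 m; Δz/H = 5177.0/7820.0 = 0.66202.
P₂ = 846.9 × exp(−0.66202) = 846.9 × 0.51581 = 436.84 hPa.

P ≈ 437 hPa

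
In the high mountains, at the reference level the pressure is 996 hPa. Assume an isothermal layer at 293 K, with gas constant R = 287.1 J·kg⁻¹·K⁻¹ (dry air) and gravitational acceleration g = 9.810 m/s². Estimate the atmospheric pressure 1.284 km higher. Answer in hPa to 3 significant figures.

Scale height: H = RT/g = 287.1 × 293 / 9.810 = 8575.0 m.
Barometric formula: P = P₀ exp(−z/H).
z/H = 1284.0/8575.0 = 0.14974; exp(−0.14974) = 0.86093.
P = 996 × 0.86093 = 857.49 hPa.

P ≈ 857 hPa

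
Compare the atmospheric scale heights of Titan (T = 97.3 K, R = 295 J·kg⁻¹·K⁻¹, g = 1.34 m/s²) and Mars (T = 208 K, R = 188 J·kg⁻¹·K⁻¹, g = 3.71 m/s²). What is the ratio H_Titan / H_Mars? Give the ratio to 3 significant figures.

H = RT/g for each body.
H_Titan = 295 × 97.3 / 1.34 = 21421 m.
H_Mars = 188 × 208 / 3.71 = 10540 m.
H_Titan/H_Mars = 21421/10540 = 2.0324.

H_Titan/H_Mars ≈ 2.03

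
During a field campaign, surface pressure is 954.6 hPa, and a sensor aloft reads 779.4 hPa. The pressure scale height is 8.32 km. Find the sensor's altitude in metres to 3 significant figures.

z ≈ 1690 m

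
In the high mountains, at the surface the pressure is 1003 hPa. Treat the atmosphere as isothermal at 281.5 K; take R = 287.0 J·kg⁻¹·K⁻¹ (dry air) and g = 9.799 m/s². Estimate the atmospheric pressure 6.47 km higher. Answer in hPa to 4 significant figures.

P ≈ 457.6 hPa

Scale height: H = RT/g = 287.0 × 281.5 / 9.799 = 8244.8 m.
Barometric formula: P = P₀ exp(−z/H).
z/H = 6470.0/8244.8 = 0.78474; exp(−0.78474) = 0.45624.
P = 1003 × 0.45624 = 457.61 hPa.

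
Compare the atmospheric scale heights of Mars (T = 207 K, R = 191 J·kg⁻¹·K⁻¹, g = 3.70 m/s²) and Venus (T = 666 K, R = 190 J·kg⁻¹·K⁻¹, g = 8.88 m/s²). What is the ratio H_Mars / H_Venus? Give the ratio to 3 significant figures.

H_Mars/H_Venus ≈ 0.750

H = RT/g for each body.
H_Mars = 191 × 207 / 3.70 = 10686 m.
H_Venus = 190 × 666 / 8.88 = 14250 m.
H_Mars/H_Venus = 10686/14250 = 0.74989.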